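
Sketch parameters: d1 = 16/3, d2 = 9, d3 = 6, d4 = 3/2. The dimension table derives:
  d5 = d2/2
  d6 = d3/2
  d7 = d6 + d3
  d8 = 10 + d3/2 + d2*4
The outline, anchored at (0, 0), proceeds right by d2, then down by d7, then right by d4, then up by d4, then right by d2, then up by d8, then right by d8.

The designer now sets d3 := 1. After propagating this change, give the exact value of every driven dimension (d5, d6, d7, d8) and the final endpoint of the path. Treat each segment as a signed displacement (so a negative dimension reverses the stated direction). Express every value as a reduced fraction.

d5 = 9/2
d6 = 1/2
d7 = 3/2
d8 = 93/2
endpoint = (66, 93/2)

Apply edit: d3 := 1
  d5 = d2/2 = 9/2
  d6 = d3/2 = 1/2
  d7 = d6 + d3 = 3/2
  d8 = 10 + d3/2 + d2*4 = 93/2
Walk from origin (0, 0):
  seg 1: right by d2 = 9 → (9, 0)
  seg 2: down by d7 = 3/2 → (9, -3/2)
  seg 3: right by d4 = 3/2 → (21/2, -3/2)
  seg 4: up by d4 = 3/2 → (21/2, 0)
  seg 5: right by d2 = 9 → (39/2, 0)
  seg 6: up by d8 = 93/2 → (39/2, 93/2)
  seg 7: right by d8 = 93/2 → (66, 93/2)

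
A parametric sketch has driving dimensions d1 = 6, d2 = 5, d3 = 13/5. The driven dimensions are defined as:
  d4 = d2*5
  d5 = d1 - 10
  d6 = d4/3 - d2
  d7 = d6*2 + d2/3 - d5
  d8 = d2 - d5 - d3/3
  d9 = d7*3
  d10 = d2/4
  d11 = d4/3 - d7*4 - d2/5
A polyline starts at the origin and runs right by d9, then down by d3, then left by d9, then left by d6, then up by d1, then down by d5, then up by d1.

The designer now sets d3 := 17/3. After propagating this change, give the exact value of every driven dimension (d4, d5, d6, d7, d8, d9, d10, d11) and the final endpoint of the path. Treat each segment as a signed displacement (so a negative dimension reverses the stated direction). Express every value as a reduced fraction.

d4 = 25
d5 = -4
d6 = 10/3
d7 = 37/3
d8 = 64/9
d9 = 37
d10 = 5/4
d11 = -42
endpoint = (-10/3, 31/3)

Apply edit: d3 := 17/3
  d4 = d2*5 = 25
  d5 = d1 - 10 = -4
  d6 = d4/3 - d2 = 10/3
  d7 = d6*2 + d2/3 - d5 = 37/3
  d8 = d2 - d5 - d3/3 = 64/9
  d9 = d7*3 = 37
  d10 = d2/4 = 5/4
  d11 = d4/3 - d7*4 - d2/5 = -42
Walk from origin (0, 0):
  seg 1: right by d9 = 37 → (37, 0)
  seg 2: down by d3 = 17/3 → (37, -17/3)
  seg 3: left by d9 = 37 → (0, -17/3)
  seg 4: left by d6 = 10/3 → (-10/3, -17/3)
  seg 5: up by d1 = 6 → (-10/3, 1/3)
  seg 6: down by d5 = -4 → (-10/3, 13/3)
  seg 7: up by d1 = 6 → (-10/3, 31/3)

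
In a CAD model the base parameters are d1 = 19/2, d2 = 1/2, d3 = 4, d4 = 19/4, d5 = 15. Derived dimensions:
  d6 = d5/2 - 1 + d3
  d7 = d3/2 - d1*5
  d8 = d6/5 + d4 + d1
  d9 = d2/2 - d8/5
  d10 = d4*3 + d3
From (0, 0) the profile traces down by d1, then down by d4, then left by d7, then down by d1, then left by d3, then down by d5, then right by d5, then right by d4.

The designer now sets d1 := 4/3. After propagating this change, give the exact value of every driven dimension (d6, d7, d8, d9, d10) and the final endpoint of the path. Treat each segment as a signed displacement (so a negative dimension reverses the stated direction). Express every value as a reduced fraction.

Apply edit: d1 := 4/3
  d6 = d5/2 - 1 + d3 = 21/2
  d7 = d3/2 - d1*5 = -14/3
  d8 = d6/5 + d4 + d1 = 491/60
  d9 = d2/2 - d8/5 = -104/75
  d10 = d4*3 + d3 = 73/4
Walk from origin (0, 0):
  seg 1: down by d1 = 4/3 → (0, -4/3)
  seg 2: down by d4 = 19/4 → (0, -73/12)
  seg 3: left by d7 = -14/3 → (14/3, -73/12)
  seg 4: down by d1 = 4/3 → (14/3, -89/12)
  seg 5: left by d3 = 4 → (2/3, -89/12)
  seg 6: down by d5 = 15 → (2/3, -269/12)
  seg 7: right by d5 = 15 → (47/3, -269/12)
  seg 8: right by d4 = 19/4 → (245/12, -269/12)

d6 = 21/2
d7 = -14/3
d8 = 491/60
d9 = -104/75
d10 = 73/4
endpoint = (245/12, -269/12)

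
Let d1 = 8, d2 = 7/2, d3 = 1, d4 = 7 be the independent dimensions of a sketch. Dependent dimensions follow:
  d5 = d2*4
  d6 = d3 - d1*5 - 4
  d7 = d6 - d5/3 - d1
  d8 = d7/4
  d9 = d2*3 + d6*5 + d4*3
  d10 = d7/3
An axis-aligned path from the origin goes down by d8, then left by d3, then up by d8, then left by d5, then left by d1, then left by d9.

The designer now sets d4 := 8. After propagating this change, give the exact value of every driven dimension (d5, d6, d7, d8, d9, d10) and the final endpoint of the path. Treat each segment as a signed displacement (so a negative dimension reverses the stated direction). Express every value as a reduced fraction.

Apply edit: d4 := 8
  d5 = d2*4 = 14
  d6 = d3 - d1*5 - 4 = -43
  d7 = d6 - d5/3 - d1 = -167/3
  d8 = d7/4 = -167/12
  d9 = d2*3 + d6*5 + d4*3 = -361/2
  d10 = d7/3 = -167/9
Walk from origin (0, 0):
  seg 1: down by d8 = -167/12 → (0, 167/12)
  seg 2: left by d3 = 1 → (-1, 167/12)
  seg 3: up by d8 = -167/12 → (-1, 0)
  seg 4: left by d5 = 14 → (-15, 0)
  seg 5: left by d1 = 8 → (-23, 0)
  seg 6: left by d9 = -361/2 → (315/2, 0)

d5 = 14
d6 = -43
d7 = -167/3
d8 = -167/12
d9 = -361/2
d10 = -167/9
endpoint = (315/2, 0)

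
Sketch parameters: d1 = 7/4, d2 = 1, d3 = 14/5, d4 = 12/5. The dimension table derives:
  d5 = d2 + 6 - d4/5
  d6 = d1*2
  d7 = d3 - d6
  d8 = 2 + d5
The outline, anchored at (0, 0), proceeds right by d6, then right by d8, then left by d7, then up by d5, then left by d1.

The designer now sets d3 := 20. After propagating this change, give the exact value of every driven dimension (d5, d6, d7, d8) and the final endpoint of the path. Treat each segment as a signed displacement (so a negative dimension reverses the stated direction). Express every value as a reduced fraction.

d5 = 163/25
d6 = 7/2
d7 = 33/2
d8 = 213/25
endpoint = (-623/100, 163/25)

Apply edit: d3 := 20
  d5 = d2 + 6 - d4/5 = 163/25
  d6 = d1*2 = 7/2
  d7 = d3 - d6 = 33/2
  d8 = 2 + d5 = 213/25
Walk from origin (0, 0):
  seg 1: right by d6 = 7/2 → (7/2, 0)
  seg 2: right by d8 = 213/25 → (601/50, 0)
  seg 3: left by d7 = 33/2 → (-112/25, 0)
  seg 4: up by d5 = 163/25 → (-112/25, 163/25)
  seg 5: left by d1 = 7/4 → (-623/100, 163/25)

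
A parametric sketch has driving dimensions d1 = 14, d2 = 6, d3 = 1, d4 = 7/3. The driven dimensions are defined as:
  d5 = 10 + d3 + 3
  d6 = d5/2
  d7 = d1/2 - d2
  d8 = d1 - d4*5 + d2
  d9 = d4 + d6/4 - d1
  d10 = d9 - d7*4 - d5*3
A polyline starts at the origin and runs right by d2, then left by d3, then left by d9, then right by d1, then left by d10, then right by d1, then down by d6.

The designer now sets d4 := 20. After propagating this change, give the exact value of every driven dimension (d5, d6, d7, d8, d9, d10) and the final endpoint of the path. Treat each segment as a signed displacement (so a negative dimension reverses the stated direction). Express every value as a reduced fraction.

Apply edit: d4 := 20
  d5 = 10 + d3 + 3 = 14
  d6 = d5/2 = 7
  d7 = d1/2 - d2 = 1
  d8 = d1 - d4*5 + d2 = -80
  d9 = d4 + d6/4 - d1 = 31/4
  d10 = d9 - d7*4 - d5*3 = -153/4
Walk from origin (0, 0):
  seg 1: right by d2 = 6 → (6, 0)
  seg 2: left by d3 = 1 → (5, 0)
  seg 3: left by d9 = 31/4 → (-11/4, 0)
  seg 4: right by d1 = 14 → (45/4, 0)
  seg 5: left by d10 = -153/4 → (99/2, 0)
  seg 6: right by d1 = 14 → (127/2, 0)
  seg 7: down by d6 = 7 → (127/2, -7)

d5 = 14
d6 = 7
d7 = 1
d8 = -80
d9 = 31/4
d10 = -153/4
endpoint = (127/2, -7)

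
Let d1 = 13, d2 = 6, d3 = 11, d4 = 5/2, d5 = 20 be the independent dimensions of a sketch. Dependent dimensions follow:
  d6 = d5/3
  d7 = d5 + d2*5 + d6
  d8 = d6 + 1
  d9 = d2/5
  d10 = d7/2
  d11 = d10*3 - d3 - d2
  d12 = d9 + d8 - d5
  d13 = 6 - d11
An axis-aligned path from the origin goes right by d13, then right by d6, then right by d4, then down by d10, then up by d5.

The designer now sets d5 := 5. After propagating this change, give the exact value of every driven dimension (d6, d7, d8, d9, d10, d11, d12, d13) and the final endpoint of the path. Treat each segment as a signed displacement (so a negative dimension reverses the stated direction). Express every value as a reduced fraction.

d6 = 5/3
d7 = 110/3
d8 = 8/3
d9 = 6/5
d10 = 55/3
d11 = 38
d12 = -17/15
d13 = -32
endpoint = (-167/6, -40/3)

Apply edit: d5 := 5
  d6 = d5/3 = 5/3
  d7 = d5 + d2*5 + d6 = 110/3
  d8 = d6 + 1 = 8/3
  d9 = d2/5 = 6/5
  d10 = d7/2 = 55/3
  d11 = d10*3 - d3 - d2 = 38
  d12 = d9 + d8 - d5 = -17/15
  d13 = 6 - d11 = -32
Walk from origin (0, 0):
  seg 1: right by d13 = -32 → (-32, 0)
  seg 2: right by d6 = 5/3 → (-91/3, 0)
  seg 3: right by d4 = 5/2 → (-167/6, 0)
  seg 4: down by d10 = 55/3 → (-167/6, -55/3)
  seg 5: up by d5 = 5 → (-167/6, -40/3)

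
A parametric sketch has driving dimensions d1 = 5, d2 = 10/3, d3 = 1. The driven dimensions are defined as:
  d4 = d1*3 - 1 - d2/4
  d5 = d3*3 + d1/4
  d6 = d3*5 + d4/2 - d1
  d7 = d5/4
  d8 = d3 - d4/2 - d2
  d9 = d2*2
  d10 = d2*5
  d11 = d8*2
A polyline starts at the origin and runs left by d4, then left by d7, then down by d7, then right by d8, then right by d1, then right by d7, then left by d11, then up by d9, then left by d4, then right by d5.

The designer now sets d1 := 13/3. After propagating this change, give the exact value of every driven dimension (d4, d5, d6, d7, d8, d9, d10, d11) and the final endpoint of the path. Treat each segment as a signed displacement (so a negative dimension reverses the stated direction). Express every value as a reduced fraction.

d4 = 67/6
d5 = 49/12
d6 = 25/4
d7 = 49/48
d8 = -95/12
d9 = 20/3
d10 = 50/3
d11 = -95/6
endpoint = (-6, 271/48)

Apply edit: d1 := 13/3
  d4 = d1*3 - 1 - d2/4 = 67/6
  d5 = d3*3 + d1/4 = 49/12
  d6 = d3*5 + d4/2 - d1 = 25/4
  d7 = d5/4 = 49/48
  d8 = d3 - d4/2 - d2 = -95/12
  d9 = d2*2 = 20/3
  d10 = d2*5 = 50/3
  d11 = d8*2 = -95/6
Walk from origin (0, 0):
  seg 1: left by d4 = 67/6 → (-67/6, 0)
  seg 2: left by d7 = 49/48 → (-195/16, 0)
  seg 3: down by d7 = 49/48 → (-195/16, -49/48)
  seg 4: right by d8 = -95/12 → (-965/48, -49/48)
  seg 5: right by d1 = 13/3 → (-757/48, -49/48)
  seg 6: right by d7 = 49/48 → (-59/4, -49/48)
  seg 7: left by d11 = -95/6 → (13/12, -49/48)
  seg 8: up by d9 = 20/3 → (13/12, 271/48)
  seg 9: left by d4 = 67/6 → (-121/12, 271/48)
  seg 10: right by d5 = 49/12 → (-6, 271/48)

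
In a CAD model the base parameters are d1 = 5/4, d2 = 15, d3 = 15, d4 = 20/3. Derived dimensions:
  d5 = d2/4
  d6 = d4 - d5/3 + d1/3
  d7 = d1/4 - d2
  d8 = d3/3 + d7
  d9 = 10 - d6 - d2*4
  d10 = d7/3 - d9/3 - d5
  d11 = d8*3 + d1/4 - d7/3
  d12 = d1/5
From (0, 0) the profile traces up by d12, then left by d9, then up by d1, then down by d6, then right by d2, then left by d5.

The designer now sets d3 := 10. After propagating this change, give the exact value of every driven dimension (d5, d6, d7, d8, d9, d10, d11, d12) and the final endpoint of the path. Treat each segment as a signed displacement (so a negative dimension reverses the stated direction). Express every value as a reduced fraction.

Apply edit: d3 := 10
  d5 = d2/4 = 15/4
  d6 = d4 - d5/3 + d1/3 = 35/6
  d7 = d1/4 - d2 = -235/16
  d8 = d3/3 + d7 = -545/48
  d9 = 10 - d6 - d2*4 = -335/6
  d10 = d7/3 - d9/3 - d5 = 1435/144
  d11 = d8*3 + d1/4 - d7/3 = -1385/48
  d12 = d1/5 = 1/4
Walk from origin (0, 0):
  seg 1: up by d12 = 1/4 → (0, 1/4)
  seg 2: left by d9 = -335/6 → (335/6, 1/4)
  seg 3: up by d1 = 5/4 → (335/6, 3/2)
  seg 4: down by d6 = 35/6 → (335/6, -13/3)
  seg 5: right by d2 = 15 → (425/6, -13/3)
  seg 6: left by d5 = 15/4 → (805/12, -13/3)

d5 = 15/4
d6 = 35/6
d7 = -235/16
d8 = -545/48
d9 = -335/6
d10 = 1435/144
d11 = -1385/48
d12 = 1/4
endpoint = (805/12, -13/3)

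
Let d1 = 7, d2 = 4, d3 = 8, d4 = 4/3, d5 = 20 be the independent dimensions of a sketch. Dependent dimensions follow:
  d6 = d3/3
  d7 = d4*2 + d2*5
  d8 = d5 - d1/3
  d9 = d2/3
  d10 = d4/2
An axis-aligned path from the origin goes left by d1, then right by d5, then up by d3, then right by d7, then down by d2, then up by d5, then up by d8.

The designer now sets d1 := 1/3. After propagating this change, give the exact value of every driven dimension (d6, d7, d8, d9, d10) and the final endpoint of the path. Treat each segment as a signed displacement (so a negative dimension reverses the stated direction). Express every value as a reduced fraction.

d6 = 8/3
d7 = 68/3
d8 = 179/9
d9 = 4/3
d10 = 2/3
endpoint = (127/3, 395/9)

Apply edit: d1 := 1/3
  d6 = d3/3 = 8/3
  d7 = d4*2 + d2*5 = 68/3
  d8 = d5 - d1/3 = 179/9
  d9 = d2/3 = 4/3
  d10 = d4/2 = 2/3
Walk from origin (0, 0):
  seg 1: left by d1 = 1/3 → (-1/3, 0)
  seg 2: right by d5 = 20 → (59/3, 0)
  seg 3: up by d3 = 8 → (59/3, 8)
  seg 4: right by d7 = 68/3 → (127/3, 8)
  seg 5: down by d2 = 4 → (127/3, 4)
  seg 6: up by d5 = 20 → (127/3, 24)
  seg 7: up by d8 = 179/9 → (127/3, 395/9)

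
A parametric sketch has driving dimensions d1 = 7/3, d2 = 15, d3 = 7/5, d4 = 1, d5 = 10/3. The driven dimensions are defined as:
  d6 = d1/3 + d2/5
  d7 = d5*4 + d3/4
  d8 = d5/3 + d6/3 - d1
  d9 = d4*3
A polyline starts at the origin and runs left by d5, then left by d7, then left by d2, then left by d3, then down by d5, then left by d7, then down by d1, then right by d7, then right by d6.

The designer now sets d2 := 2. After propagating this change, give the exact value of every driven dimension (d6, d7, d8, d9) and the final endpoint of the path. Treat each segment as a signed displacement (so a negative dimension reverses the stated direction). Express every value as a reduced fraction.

Apply edit: d2 := 2
  d6 = d1/3 + d2/5 = 53/45
  d7 = d5*4 + d3/4 = 821/60
  d8 = d5/3 + d6/3 - d1 = -112/135
  d9 = d4*3 = 3
Walk from origin (0, 0):
  seg 1: left by d5 = 10/3 → (-10/3, 0)
  seg 2: left by d7 = 821/60 → (-1021/60, 0)
  seg 3: left by d2 = 2 → (-1141/60, 0)
  seg 4: left by d3 = 7/5 → (-245/12, 0)
  seg 5: down by d5 = 10/3 → (-245/12, -10/3)
  seg 6: left by d7 = 821/60 → (-341/10, -10/3)
  seg 7: down by d1 = 7/3 → (-341/10, -17/3)
  seg 8: right by d7 = 821/60 → (-245/12, -17/3)
  seg 9: right by d6 = 53/45 → (-3463/180, -17/3)

d6 = 53/45
d7 = 821/60
d8 = -112/135
d9 = 3
endpoint = (-3463/180, -17/3)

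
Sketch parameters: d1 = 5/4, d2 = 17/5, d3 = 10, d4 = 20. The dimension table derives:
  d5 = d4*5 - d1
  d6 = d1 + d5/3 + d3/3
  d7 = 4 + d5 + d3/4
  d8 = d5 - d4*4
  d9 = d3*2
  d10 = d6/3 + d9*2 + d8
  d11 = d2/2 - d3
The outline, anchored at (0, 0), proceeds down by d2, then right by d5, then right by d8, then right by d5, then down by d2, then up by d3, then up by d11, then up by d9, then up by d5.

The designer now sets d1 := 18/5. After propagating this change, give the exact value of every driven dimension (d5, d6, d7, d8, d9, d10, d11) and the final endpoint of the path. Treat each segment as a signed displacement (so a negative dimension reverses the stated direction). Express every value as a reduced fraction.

Apply edit: d1 := 18/5
  d5 = d4*5 - d1 = 482/5
  d6 = d1 + d5/3 + d3/3 = 586/15
  d7 = 4 + d5 + d3/4 = 1029/10
  d8 = d5 - d4*4 = 82/5
  d9 = d3*2 = 20
  d10 = d6/3 + d9*2 + d8 = 3124/45
  d11 = d2/2 - d3 = -83/10
Walk from origin (0, 0):
  seg 1: down by d2 = 17/5 → (0, -17/5)
  seg 2: right by d5 = 482/5 → (482/5, -17/5)
  seg 3: right by d8 = 82/5 → (564/5, -17/5)
  seg 4: right by d5 = 482/5 → (1046/5, -17/5)
  seg 5: down by d2 = 17/5 → (1046/5, -34/5)
  seg 6: up by d3 = 10 → (1046/5, 16/5)
  seg 7: up by d11 = -83/10 → (1046/5, -51/10)
  seg 8: up by d9 = 20 → (1046/5, 149/10)
  seg 9: up by d5 = 482/5 → (1046/5, 1113/10)

d5 = 482/5
d6 = 586/15
d7 = 1029/10
d8 = 82/5
d9 = 20
d10 = 3124/45
d11 = -83/10
endpoint = (1046/5, 1113/10)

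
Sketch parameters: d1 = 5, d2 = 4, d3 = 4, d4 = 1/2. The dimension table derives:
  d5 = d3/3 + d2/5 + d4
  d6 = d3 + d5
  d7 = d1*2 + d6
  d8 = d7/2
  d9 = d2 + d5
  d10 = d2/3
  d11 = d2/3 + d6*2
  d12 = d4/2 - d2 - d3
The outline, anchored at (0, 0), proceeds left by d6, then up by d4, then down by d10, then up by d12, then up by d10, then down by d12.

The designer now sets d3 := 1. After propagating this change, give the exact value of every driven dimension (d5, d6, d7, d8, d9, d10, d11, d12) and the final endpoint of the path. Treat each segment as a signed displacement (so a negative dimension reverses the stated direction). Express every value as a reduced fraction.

Apply edit: d3 := 1
  d5 = d3/3 + d2/5 + d4 = 49/30
  d6 = d3 + d5 = 79/30
  d7 = d1*2 + d6 = 379/30
  d8 = d7/2 = 379/60
  d9 = d2 + d5 = 169/30
  d10 = d2/3 = 4/3
  d11 = d2/3 + d6*2 = 33/5
  d12 = d4/2 - d2 - d3 = -19/4
Walk from origin (0, 0):
  seg 1: left by d6 = 79/30 → (-79/30, 0)
  seg 2: up by d4 = 1/2 → (-79/30, 1/2)
  seg 3: down by d10 = 4/3 → (-79/30, -5/6)
  seg 4: up by d12 = -19/4 → (-79/30, -67/12)
  seg 5: up by d10 = 4/3 → (-79/30, -17/4)
  seg 6: down by d12 = -19/4 → (-79/30, 1/2)

d5 = 49/30
d6 = 79/30
d7 = 379/30
d8 = 379/60
d9 = 169/30
d10 = 4/3
d11 = 33/5
d12 = -19/4
endpoint = (-79/30, 1/2)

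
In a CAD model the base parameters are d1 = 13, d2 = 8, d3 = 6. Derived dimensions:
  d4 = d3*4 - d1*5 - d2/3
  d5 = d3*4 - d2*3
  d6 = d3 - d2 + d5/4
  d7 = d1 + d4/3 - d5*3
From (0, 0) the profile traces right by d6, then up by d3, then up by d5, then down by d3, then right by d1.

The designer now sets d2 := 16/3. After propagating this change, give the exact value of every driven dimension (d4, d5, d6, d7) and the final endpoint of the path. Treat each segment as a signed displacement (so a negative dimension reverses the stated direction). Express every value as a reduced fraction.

d4 = -385/9
d5 = 8
d6 = 8/3
d7 = -682/27
endpoint = (47/3, 8)

Apply edit: d2 := 16/3
  d4 = d3*4 - d1*5 - d2/3 = -385/9
  d5 = d3*4 - d2*3 = 8
  d6 = d3 - d2 + d5/4 = 8/3
  d7 = d1 + d4/3 - d5*3 = -682/27
Walk from origin (0, 0):
  seg 1: right by d6 = 8/3 → (8/3, 0)
  seg 2: up by d3 = 6 → (8/3, 6)
  seg 3: up by d5 = 8 → (8/3, 14)
  seg 4: down by d3 = 6 → (8/3, 8)
  seg 5: right by d1 = 13 → (47/3, 8)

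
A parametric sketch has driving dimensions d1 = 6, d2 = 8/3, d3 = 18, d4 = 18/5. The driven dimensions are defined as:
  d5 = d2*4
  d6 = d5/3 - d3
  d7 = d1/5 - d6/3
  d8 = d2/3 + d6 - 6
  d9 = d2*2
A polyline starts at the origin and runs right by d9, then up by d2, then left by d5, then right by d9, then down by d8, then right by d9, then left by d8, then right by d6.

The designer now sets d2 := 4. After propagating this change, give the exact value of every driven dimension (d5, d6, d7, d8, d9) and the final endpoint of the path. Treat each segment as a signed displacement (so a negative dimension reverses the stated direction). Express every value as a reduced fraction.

Apply edit: d2 := 4
  d5 = d2*4 = 16
  d6 = d5/3 - d3 = -38/3
  d7 = d1/5 - d6/3 = 244/45
  d8 = d2/3 + d6 - 6 = -52/3
  d9 = d2*2 = 8
Walk from origin (0, 0):
  seg 1: right by d9 = 8 → (8, 0)
  seg 2: up by d2 = 4 → (8, 4)
  seg 3: left by d5 = 16 → (-8, 4)
  seg 4: right by d9 = 8 → (0, 4)
  seg 5: down by d8 = -52/3 → (0, 64/3)
  seg 6: right by d9 = 8 → (8, 64/3)
  seg 7: left by d8 = -52/3 → (76/3, 64/3)
  seg 8: right by d6 = -38/3 → (38/3, 64/3)

d5 = 16
d6 = -38/3
d7 = 244/45
d8 = -52/3
d9 = 8
endpoint = (38/3, 64/3)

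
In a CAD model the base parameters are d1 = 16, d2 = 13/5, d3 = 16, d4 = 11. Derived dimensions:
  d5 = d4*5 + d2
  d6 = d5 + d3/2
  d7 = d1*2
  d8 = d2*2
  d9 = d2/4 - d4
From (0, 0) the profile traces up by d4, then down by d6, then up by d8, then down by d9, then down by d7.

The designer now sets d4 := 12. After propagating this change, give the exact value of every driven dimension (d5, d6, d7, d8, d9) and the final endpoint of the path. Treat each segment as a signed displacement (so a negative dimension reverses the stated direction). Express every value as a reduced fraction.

Apply edit: d4 := 12
  d5 = d4*5 + d2 = 313/5
  d6 = d5 + d3/2 = 353/5
  d7 = d1*2 = 32
  d8 = d2*2 = 26/5
  d9 = d2/4 - d4 = -227/20
Walk from origin (0, 0):
  seg 1: up by d4 = 12 → (0, 12)
  seg 2: down by d6 = 353/5 → (0, -293/5)
  seg 3: up by d8 = 26/5 → (0, -267/5)
  seg 4: down by d9 = -227/20 → (0, -841/20)
  seg 5: down by d7 = 32 → (0, -1481/20)

d5 = 313/5
d6 = 353/5
d7 = 32
d8 = 26/5
d9 = -227/20
endpoint = (0, -1481/20)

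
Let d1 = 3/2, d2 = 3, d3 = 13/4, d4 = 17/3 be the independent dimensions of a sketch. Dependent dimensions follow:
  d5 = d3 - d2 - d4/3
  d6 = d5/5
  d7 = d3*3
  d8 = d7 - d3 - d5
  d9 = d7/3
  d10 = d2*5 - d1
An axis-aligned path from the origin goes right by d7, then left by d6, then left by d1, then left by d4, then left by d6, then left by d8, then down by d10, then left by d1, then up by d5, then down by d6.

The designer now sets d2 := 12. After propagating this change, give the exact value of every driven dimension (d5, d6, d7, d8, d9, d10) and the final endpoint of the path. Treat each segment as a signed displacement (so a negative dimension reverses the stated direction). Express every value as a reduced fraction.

d5 = -383/36
d6 = -383/180
d7 = 39/4
d8 = 617/36
d9 = 13/4
d10 = 117/2
endpoint = (-59/5, -6031/90)

Apply edit: d2 := 12
  d5 = d3 - d2 - d4/3 = -383/36
  d6 = d5/5 = -383/180
  d7 = d3*3 = 39/4
  d8 = d7 - d3 - d5 = 617/36
  d9 = d7/3 = 13/4
  d10 = d2*5 - d1 = 117/2
Walk from origin (0, 0):
  seg 1: right by d7 = 39/4 → (39/4, 0)
  seg 2: left by d6 = -383/180 → (1069/90, 0)
  seg 3: left by d1 = 3/2 → (467/45, 0)
  seg 4: left by d4 = 17/3 → (212/45, 0)
  seg 5: left by d6 = -383/180 → (1231/180, 0)
  seg 6: left by d8 = 617/36 → (-103/10, 0)
  seg 7: down by d10 = 117/2 → (-103/10, -117/2)
  seg 8: left by d1 = 3/2 → (-59/5, -117/2)
  seg 9: up by d5 = -383/36 → (-59/5, -2489/36)
  seg 10: down by d6 = -383/180 → (-59/5, -6031/90)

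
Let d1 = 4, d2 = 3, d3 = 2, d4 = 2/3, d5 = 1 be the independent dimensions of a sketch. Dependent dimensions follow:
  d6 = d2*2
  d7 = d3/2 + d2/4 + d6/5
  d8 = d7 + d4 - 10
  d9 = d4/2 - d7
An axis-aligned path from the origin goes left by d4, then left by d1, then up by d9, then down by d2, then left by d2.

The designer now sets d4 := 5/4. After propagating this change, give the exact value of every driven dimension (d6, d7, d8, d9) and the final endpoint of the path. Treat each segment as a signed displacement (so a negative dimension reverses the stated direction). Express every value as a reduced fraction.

Apply edit: d4 := 5/4
  d6 = d2*2 = 6
  d7 = d3/2 + d2/4 + d6/5 = 59/20
  d8 = d7 + d4 - 10 = -29/5
  d9 = d4/2 - d7 = -93/40
Walk from origin (0, 0):
  seg 1: left by d4 = 5/4 → (-5/4, 0)
  seg 2: left by d1 = 4 → (-21/4, 0)
  seg 3: up by d9 = -93/40 → (-21/4, -93/40)
  seg 4: down by d2 = 3 → (-21/4, -213/40)
  seg 5: left by d2 = 3 → (-33/4, -213/40)

d6 = 6
d7 = 59/20
d8 = -29/5
d9 = -93/40
endpoint = (-33/4, -213/40)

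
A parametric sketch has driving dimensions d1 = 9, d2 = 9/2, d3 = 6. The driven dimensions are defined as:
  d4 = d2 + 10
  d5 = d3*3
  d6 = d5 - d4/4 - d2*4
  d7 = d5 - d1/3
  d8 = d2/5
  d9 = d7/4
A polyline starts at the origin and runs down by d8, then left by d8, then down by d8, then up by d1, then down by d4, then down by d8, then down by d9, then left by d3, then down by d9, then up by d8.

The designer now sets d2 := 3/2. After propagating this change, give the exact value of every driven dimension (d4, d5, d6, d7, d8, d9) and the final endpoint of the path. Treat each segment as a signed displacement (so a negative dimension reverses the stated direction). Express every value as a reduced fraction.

d4 = 23/2
d5 = 18
d6 = 73/8
d7 = 15
d8 = 3/10
d9 = 15/4
endpoint = (-63/10, -53/5)

Apply edit: d2 := 3/2
  d4 = d2 + 10 = 23/2
  d5 = d3*3 = 18
  d6 = d5 - d4/4 - d2*4 = 73/8
  d7 = d5 - d1/3 = 15
  d8 = d2/5 = 3/10
  d9 = d7/4 = 15/4
Walk from origin (0, 0):
  seg 1: down by d8 = 3/10 → (0, -3/10)
  seg 2: left by d8 = 3/10 → (-3/10, -3/10)
  seg 3: down by d8 = 3/10 → (-3/10, -3/5)
  seg 4: up by d1 = 9 → (-3/10, 42/5)
  seg 5: down by d4 = 23/2 → (-3/10, -31/10)
  seg 6: down by d8 = 3/10 → (-3/10, -17/5)
  seg 7: down by d9 = 15/4 → (-3/10, -143/20)
  seg 8: left by d3 = 6 → (-63/10, -143/20)
  seg 9: down by d9 = 15/4 → (-63/10, -109/10)
  seg 10: up by d8 = 3/10 → (-63/10, -53/5)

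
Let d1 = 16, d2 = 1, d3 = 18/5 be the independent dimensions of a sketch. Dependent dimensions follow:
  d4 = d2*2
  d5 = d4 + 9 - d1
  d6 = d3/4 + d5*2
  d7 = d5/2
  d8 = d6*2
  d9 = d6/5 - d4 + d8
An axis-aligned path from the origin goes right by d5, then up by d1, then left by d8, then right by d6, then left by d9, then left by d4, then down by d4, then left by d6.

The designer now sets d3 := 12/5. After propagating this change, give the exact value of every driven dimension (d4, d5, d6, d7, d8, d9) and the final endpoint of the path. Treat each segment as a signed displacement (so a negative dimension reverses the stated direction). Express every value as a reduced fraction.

d4 = 2
d5 = -5
d6 = -47/5
d7 = -5/2
d8 = -94/5
d9 = -567/25
endpoint = (862/25, 14)

Apply edit: d3 := 12/5
  d4 = d2*2 = 2
  d5 = d4 + 9 - d1 = -5
  d6 = d3/4 + d5*2 = -47/5
  d7 = d5/2 = -5/2
  d8 = d6*2 = -94/5
  d9 = d6/5 - d4 + d8 = -567/25
Walk from origin (0, 0):
  seg 1: right by d5 = -5 → (-5, 0)
  seg 2: up by d1 = 16 → (-5, 16)
  seg 3: left by d8 = -94/5 → (69/5, 16)
  seg 4: right by d6 = -47/5 → (22/5, 16)
  seg 5: left by d9 = -567/25 → (677/25, 16)
  seg 6: left by d4 = 2 → (627/25, 16)
  seg 7: down by d4 = 2 → (627/25, 14)
  seg 8: left by d6 = -47/5 → (862/25, 14)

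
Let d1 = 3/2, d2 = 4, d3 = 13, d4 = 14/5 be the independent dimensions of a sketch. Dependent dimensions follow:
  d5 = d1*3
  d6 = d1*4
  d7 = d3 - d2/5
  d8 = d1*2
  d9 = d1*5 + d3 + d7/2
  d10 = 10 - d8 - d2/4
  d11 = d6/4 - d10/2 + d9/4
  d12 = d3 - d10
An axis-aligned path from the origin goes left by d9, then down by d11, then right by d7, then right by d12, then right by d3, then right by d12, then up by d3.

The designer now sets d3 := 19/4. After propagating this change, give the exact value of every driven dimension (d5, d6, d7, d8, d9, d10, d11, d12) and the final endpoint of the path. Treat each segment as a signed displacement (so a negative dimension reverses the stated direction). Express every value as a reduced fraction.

Apply edit: d3 := 19/4
  d5 = d1*3 = 9/2
  d6 = d1*4 = 6
  d7 = d3 - d2/5 = 79/20
  d8 = d1*2 = 3
  d9 = d1*5 + d3 + d7/2 = 569/40
  d10 = 10 - d8 - d2/4 = 6
  d11 = d6/4 - d10/2 + d9/4 = 329/160
  d12 = d3 - d10 = -5/4
Walk from origin (0, 0):
  seg 1: left by d9 = 569/40 → (-569/40, 0)
  seg 2: down by d11 = 329/160 → (-569/40, -329/160)
  seg 3: right by d7 = 79/20 → (-411/40, -329/160)
  seg 4: right by d12 = -5/4 → (-461/40, -329/160)
  seg 5: right by d3 = 19/4 → (-271/40, -329/160)
  seg 6: right by d12 = -5/4 → (-321/40, -329/160)
  seg 7: up by d3 = 19/4 → (-321/40, 431/160)

d5 = 9/2
d6 = 6
d7 = 79/20
d8 = 3
d9 = 569/40
d10 = 6
d11 = 329/160
d12 = -5/4
endpoint = (-321/40, 431/160)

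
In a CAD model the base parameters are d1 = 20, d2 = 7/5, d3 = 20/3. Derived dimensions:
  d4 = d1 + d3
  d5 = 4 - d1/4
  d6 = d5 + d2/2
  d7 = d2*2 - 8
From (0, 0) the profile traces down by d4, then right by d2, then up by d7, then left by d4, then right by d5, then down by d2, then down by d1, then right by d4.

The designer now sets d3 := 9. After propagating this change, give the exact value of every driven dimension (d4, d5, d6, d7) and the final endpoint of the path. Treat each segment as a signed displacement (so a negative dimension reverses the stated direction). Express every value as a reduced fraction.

d4 = 29
d5 = -1
d6 = -3/10
d7 = -26/5
endpoint = (2/5, -278/5)

Apply edit: d3 := 9
  d4 = d1 + d3 = 29
  d5 = 4 - d1/4 = -1
  d6 = d5 + d2/2 = -3/10
  d7 = d2*2 - 8 = -26/5
Walk from origin (0, 0):
  seg 1: down by d4 = 29 → (0, -29)
  seg 2: right by d2 = 7/5 → (7/5, -29)
  seg 3: up by d7 = -26/5 → (7/5, -171/5)
  seg 4: left by d4 = 29 → (-138/5, -171/5)
  seg 5: right by d5 = -1 → (-143/5, -171/5)
  seg 6: down by d2 = 7/5 → (-143/5, -178/5)
  seg 7: down by d1 = 20 → (-143/5, -278/5)
  seg 8: right by d4 = 29 → (2/5, -278/5)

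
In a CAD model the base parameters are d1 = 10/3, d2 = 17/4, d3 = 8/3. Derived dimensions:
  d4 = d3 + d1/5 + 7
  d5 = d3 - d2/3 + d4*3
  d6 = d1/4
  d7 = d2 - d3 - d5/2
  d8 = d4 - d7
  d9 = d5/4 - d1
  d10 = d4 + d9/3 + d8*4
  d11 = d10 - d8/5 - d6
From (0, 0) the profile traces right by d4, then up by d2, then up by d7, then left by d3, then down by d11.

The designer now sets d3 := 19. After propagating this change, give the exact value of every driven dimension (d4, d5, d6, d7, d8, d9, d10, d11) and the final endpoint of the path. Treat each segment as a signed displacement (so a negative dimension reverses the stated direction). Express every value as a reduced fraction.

d4 = 80/3
d5 = 1171/12
d6 = 5/6
d7 = -1525/24
d8 = 2165/24
d9 = 337/16
d10 = 18937/48
d11 = 18031/48
endpoint = (23/3, -6959/16)

Apply edit: d3 := 19
  d4 = d3 + d1/5 + 7 = 80/3
  d5 = d3 - d2/3 + d4*3 = 1171/12
  d6 = d1/4 = 5/6
  d7 = d2 - d3 - d5/2 = -1525/24
  d8 = d4 - d7 = 2165/24
  d9 = d5/4 - d1 = 337/16
  d10 = d4 + d9/3 + d8*4 = 18937/48
  d11 = d10 - d8/5 - d6 = 18031/48
Walk from origin (0, 0):
  seg 1: right by d4 = 80/3 → (80/3, 0)
  seg 2: up by d2 = 17/4 → (80/3, 17/4)
  seg 3: up by d7 = -1525/24 → (80/3, -1423/24)
  seg 4: left by d3 = 19 → (23/3, -1423/24)
  seg 5: down by d11 = 18031/48 → (23/3, -6959/16)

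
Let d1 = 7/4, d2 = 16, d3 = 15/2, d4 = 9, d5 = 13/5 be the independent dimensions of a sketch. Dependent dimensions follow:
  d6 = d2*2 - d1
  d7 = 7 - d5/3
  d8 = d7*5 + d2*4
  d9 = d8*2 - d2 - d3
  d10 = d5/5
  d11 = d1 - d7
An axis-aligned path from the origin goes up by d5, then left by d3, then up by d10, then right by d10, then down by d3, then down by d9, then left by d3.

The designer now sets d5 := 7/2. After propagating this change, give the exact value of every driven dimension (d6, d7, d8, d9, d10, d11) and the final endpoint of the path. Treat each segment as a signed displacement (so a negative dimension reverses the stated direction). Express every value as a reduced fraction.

d6 = 121/4
d7 = 35/6
d8 = 559/6
d9 = 977/6
d10 = 7/10
d11 = -49/12
endpoint = (-143/10, -2492/15)

Apply edit: d5 := 7/2
  d6 = d2*2 - d1 = 121/4
  d7 = 7 - d5/3 = 35/6
  d8 = d7*5 + d2*4 = 559/6
  d9 = d8*2 - d2 - d3 = 977/6
  d10 = d5/5 = 7/10
  d11 = d1 - d7 = -49/12
Walk from origin (0, 0):
  seg 1: up by d5 = 7/2 → (0, 7/2)
  seg 2: left by d3 = 15/2 → (-15/2, 7/2)
  seg 3: up by d10 = 7/10 → (-15/2, 21/5)
  seg 4: right by d10 = 7/10 → (-34/5, 21/5)
  seg 5: down by d3 = 15/2 → (-34/5, -33/10)
  seg 6: down by d9 = 977/6 → (-34/5, -2492/15)
  seg 7: left by d3 = 15/2 → (-143/10, -2492/15)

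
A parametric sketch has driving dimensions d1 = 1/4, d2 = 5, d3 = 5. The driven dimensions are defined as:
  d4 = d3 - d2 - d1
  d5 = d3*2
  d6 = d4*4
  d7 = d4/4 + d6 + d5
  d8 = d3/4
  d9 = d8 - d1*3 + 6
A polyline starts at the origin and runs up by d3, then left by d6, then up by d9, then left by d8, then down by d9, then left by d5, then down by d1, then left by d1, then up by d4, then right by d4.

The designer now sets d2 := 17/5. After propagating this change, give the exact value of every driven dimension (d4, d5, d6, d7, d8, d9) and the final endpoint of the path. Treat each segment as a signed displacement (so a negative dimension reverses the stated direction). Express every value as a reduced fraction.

d4 = 27/20
d5 = 10
d6 = 27/5
d7 = 1259/80
d8 = 5/4
d9 = 13/2
endpoint = (-311/20, 61/10)

Apply edit: d2 := 17/5
  d4 = d3 - d2 - d1 = 27/20
  d5 = d3*2 = 10
  d6 = d4*4 = 27/5
  d7 = d4/4 + d6 + d5 = 1259/80
  d8 = d3/4 = 5/4
  d9 = d8 - d1*3 + 6 = 13/2
Walk from origin (0, 0):
  seg 1: up by d3 = 5 → (0, 5)
  seg 2: left by d6 = 27/5 → (-27/5, 5)
  seg 3: up by d9 = 13/2 → (-27/5, 23/2)
  seg 4: left by d8 = 5/4 → (-133/20, 23/2)
  seg 5: down by d9 = 13/2 → (-133/20, 5)
  seg 6: left by d5 = 10 → (-333/20, 5)
  seg 7: down by d1 = 1/4 → (-333/20, 19/4)
  seg 8: left by d1 = 1/4 → (-169/10, 19/4)
  seg 9: up by d4 = 27/20 → (-169/10, 61/10)
  seg 10: right by d4 = 27/20 → (-311/20, 61/10)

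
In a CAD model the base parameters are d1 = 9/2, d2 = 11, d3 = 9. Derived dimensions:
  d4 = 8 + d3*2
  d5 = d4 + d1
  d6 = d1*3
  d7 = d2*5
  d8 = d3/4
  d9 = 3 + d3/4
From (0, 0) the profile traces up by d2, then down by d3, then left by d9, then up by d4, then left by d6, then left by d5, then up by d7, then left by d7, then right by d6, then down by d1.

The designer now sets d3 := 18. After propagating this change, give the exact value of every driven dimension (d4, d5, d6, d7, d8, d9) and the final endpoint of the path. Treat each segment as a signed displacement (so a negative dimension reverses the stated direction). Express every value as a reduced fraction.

Apply edit: d3 := 18
  d4 = 8 + d3*2 = 44
  d5 = d4 + d1 = 97/2
  d6 = d1*3 = 27/2
  d7 = d2*5 = 55
  d8 = d3/4 = 9/2
  d9 = 3 + d3/4 = 15/2
Walk from origin (0, 0):
  seg 1: up by d2 = 11 → (0, 11)
  seg 2: down by d3 = 18 → (0, -7)
  seg 3: left by d9 = 15/2 → (-15/2, -7)
  seg 4: up by d4 = 44 → (-15/2, 37)
  seg 5: left by d6 = 27/2 → (-21, 37)
  seg 6: left by d5 = 97/2 → (-139/2, 37)
  seg 7: up by d7 = 55 → (-139/2, 92)
  seg 8: left by d7 = 55 → (-249/2, 92)
  seg 9: right by d6 = 27/2 → (-111, 92)
  seg 10: down by d1 = 9/2 → (-111, 175/2)

d4 = 44
d5 = 97/2
d6 = 27/2
d7 = 55
d8 = 9/2
d9 = 15/2
endpoint = (-111, 175/2)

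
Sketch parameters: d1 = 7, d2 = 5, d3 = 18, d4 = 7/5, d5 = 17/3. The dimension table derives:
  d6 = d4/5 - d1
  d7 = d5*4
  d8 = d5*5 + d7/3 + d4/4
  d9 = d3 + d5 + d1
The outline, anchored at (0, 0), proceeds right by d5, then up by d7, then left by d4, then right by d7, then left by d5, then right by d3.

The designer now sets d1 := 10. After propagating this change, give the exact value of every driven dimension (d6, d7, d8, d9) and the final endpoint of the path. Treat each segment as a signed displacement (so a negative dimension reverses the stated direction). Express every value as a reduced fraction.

Apply edit: d1 := 10
  d6 = d4/5 - d1 = -243/25
  d7 = d5*4 = 68/3
  d8 = d5*5 + d7/3 + d4/4 = 6523/180
  d9 = d3 + d5 + d1 = 101/3
Walk from origin (0, 0):
  seg 1: right by d5 = 17/3 → (17/3, 0)
  seg 2: up by d7 = 68/3 → (17/3, 68/3)
  seg 3: left by d4 = 7/5 → (64/15, 68/3)
  seg 4: right by d7 = 68/3 → (404/15, 68/3)
  seg 5: left by d5 = 17/3 → (319/15, 68/3)
  seg 6: right by d3 = 18 → (589/15, 68/3)

d6 = -243/25
d7 = 68/3
d8 = 6523/180
d9 = 101/3
endpoint = (589/15, 68/3)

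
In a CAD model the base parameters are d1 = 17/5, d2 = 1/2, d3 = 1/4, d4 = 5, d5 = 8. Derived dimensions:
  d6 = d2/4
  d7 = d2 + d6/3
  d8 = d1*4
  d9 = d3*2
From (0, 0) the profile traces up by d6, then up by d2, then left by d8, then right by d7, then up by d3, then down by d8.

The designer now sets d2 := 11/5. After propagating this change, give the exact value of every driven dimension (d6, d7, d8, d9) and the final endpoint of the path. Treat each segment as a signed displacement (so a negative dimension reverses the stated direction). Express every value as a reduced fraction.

d6 = 11/20
d7 = 143/60
d8 = 68/5
d9 = 1/2
endpoint = (-673/60, -53/5)

Apply edit: d2 := 11/5
  d6 = d2/4 = 11/20
  d7 = d2 + d6/3 = 143/60
  d8 = d1*4 = 68/5
  d9 = d3*2 = 1/2
Walk from origin (0, 0):
  seg 1: up by d6 = 11/20 → (0, 11/20)
  seg 2: up by d2 = 11/5 → (0, 11/4)
  seg 3: left by d8 = 68/5 → (-68/5, 11/4)
  seg 4: right by d7 = 143/60 → (-673/60, 11/4)
  seg 5: up by d3 = 1/4 → (-673/60, 3)
  seg 6: down by d8 = 68/5 → (-673/60, -53/5)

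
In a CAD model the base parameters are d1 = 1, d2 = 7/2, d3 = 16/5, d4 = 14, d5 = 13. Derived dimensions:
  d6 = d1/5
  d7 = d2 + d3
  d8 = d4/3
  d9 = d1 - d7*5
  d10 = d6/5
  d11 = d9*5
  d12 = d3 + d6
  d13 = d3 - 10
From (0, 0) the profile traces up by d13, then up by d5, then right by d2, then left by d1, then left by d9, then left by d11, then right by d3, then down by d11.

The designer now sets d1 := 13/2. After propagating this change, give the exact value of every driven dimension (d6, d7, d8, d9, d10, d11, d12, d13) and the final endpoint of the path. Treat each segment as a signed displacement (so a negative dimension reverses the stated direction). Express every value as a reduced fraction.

d6 = 13/10
d7 = 67/10
d8 = 14/3
d9 = -27
d10 = 13/50
d11 = -135
d12 = 9/2
d13 = -34/5
endpoint = (811/5, 706/5)

Apply edit: d1 := 13/2
  d6 = d1/5 = 13/10
  d7 = d2 + d3 = 67/10
  d8 = d4/3 = 14/3
  d9 = d1 - d7*5 = -27
  d10 = d6/5 = 13/50
  d11 = d9*5 = -135
  d12 = d3 + d6 = 9/2
  d13 = d3 - 10 = -34/5
Walk from origin (0, 0):
  seg 1: up by d13 = -34/5 → (0, -34/5)
  seg 2: up by d5 = 13 → (0, 31/5)
  seg 3: right by d2 = 7/2 → (7/2, 31/5)
  seg 4: left by d1 = 13/2 → (-3, 31/5)
  seg 5: left by d9 = -27 → (24, 31/5)
  seg 6: left by d11 = -135 → (159, 31/5)
  seg 7: right by d3 = 16/5 → (811/5, 31/5)
  seg 8: down by d11 = -135 → (811/5, 706/5)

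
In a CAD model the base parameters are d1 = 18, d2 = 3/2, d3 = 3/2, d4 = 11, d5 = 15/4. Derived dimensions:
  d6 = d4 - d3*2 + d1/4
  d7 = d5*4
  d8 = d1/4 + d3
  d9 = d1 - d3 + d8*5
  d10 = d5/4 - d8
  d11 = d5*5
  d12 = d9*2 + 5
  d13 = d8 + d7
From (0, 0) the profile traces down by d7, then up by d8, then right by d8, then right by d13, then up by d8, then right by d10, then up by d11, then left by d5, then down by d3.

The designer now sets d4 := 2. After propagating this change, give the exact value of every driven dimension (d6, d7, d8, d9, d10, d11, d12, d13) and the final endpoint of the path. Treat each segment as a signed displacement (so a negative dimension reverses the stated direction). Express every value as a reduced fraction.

d6 = 7/2
d7 = 15
d8 = 6
d9 = 93/2
d10 = -81/16
d11 = 75/4
d12 = 98
d13 = 21
endpoint = (291/16, 57/4)

Apply edit: d4 := 2
  d6 = d4 - d3*2 + d1/4 = 7/2
  d7 = d5*4 = 15
  d8 = d1/4 + d3 = 6
  d9 = d1 - d3 + d8*5 = 93/2
  d10 = d5/4 - d8 = -81/16
  d11 = d5*5 = 75/4
  d12 = d9*2 + 5 = 98
  d13 = d8 + d7 = 21
Walk from origin (0, 0):
  seg 1: down by d7 = 15 → (0, -15)
  seg 2: up by d8 = 6 → (0, -9)
  seg 3: right by d8 = 6 → (6, -9)
  seg 4: right by d13 = 21 → (27, -9)
  seg 5: up by d8 = 6 → (27, -3)
  seg 6: right by d10 = -81/16 → (351/16, -3)
  seg 7: up by d11 = 75/4 → (351/16, 63/4)
  seg 8: left by d5 = 15/4 → (291/16, 63/4)
  seg 9: down by d3 = 3/2 → (291/16, 57/4)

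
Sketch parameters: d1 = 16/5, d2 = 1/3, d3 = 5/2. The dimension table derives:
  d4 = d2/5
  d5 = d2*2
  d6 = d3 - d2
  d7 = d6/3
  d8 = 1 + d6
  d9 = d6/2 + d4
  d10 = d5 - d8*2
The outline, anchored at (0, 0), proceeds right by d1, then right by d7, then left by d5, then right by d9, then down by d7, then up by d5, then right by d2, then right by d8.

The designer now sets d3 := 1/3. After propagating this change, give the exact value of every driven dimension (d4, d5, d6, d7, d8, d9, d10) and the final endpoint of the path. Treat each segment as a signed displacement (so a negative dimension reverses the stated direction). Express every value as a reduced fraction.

Apply edit: d3 := 1/3
  d4 = d2/5 = 1/15
  d5 = d2*2 = 2/3
  d6 = d3 - d2 = 0
  d7 = d6/3 = 0
  d8 = 1 + d6 = 1
  d9 = d6/2 + d4 = 1/15
  d10 = d5 - d8*2 = -4/3
Walk from origin (0, 0):
  seg 1: right by d1 = 16/5 → (16/5, 0)
  seg 2: right by d7 = 0 → (16/5, 0)
  seg 3: left by d5 = 2/3 → (38/15, 0)
  seg 4: right by d9 = 1/15 → (13/5, 0)
  seg 5: down by d7 = 0 → (13/5, 0)
  seg 6: up by d5 = 2/3 → (13/5, 2/3)
  seg 7: right by d2 = 1/3 → (44/15, 2/3)
  seg 8: right by d8 = 1 → (59/15, 2/3)

d4 = 1/15
d5 = 2/3
d6 = 0
d7 = 0
d8 = 1
d9 = 1/15
d10 = -4/3
endpoint = (59/15, 2/3)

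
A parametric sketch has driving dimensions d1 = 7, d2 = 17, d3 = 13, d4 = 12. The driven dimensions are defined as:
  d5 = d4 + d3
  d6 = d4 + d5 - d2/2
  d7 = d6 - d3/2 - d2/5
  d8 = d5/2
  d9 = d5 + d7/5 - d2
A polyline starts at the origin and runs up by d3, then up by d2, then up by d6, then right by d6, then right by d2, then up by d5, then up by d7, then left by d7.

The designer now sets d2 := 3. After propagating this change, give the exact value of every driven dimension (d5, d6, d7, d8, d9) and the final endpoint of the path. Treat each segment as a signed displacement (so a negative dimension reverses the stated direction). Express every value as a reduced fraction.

Apply edit: d2 := 3
  d5 = d4 + d3 = 25
  d6 = d4 + d5 - d2/2 = 71/2
  d7 = d6 - d3/2 - d2/5 = 142/5
  d8 = d5/2 = 25/2
  d9 = d5 + d7/5 - d2 = 692/25
Walk from origin (0, 0):
  seg 1: up by d3 = 13 → (0, 13)
  seg 2: up by d2 = 3 → (0, 16)
  seg 3: up by d6 = 71/2 → (0, 103/2)
  seg 4: right by d6 = 71/2 → (71/2, 103/2)
  seg 5: right by d2 = 3 → (77/2, 103/2)
  seg 6: up by d5 = 25 → (77/2, 153/2)
  seg 7: up by d7 = 142/5 → (77/2, 1049/10)
  seg 8: left by d7 = 142/5 → (101/10, 1049/10)

d5 = 25
d6 = 71/2
d7 = 142/5
d8 = 25/2
d9 = 692/25
endpoint = (101/10, 1049/10)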